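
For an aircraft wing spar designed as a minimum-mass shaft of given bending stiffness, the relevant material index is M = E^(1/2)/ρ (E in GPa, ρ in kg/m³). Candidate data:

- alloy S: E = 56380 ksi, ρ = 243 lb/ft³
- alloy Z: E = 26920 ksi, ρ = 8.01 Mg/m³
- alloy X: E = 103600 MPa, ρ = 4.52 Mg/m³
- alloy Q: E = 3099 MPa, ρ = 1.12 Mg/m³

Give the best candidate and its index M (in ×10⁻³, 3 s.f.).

alloy S, M = 5.07×10⁻³

Putting every candidate on a common basis:
  alloy S: E = 388.7 GPa, ρ = 3892 kg/m³
  alloy Z: E = 185.6 GPa, ρ = 8010 kg/m³
  alloy X: E = 103.6 GPa, ρ = 4520 kg/m³
  alloy Q: E = 3.099 GPa, ρ = 1120 kg/m³
  alloy S: M = 5.07×10⁻³
  alloy X: M = 2.25×10⁻³
  alloy Z: M = 1.70×10⁻³
  alloy Q: M = 1.57×10⁻³
The maximum is for alloy S.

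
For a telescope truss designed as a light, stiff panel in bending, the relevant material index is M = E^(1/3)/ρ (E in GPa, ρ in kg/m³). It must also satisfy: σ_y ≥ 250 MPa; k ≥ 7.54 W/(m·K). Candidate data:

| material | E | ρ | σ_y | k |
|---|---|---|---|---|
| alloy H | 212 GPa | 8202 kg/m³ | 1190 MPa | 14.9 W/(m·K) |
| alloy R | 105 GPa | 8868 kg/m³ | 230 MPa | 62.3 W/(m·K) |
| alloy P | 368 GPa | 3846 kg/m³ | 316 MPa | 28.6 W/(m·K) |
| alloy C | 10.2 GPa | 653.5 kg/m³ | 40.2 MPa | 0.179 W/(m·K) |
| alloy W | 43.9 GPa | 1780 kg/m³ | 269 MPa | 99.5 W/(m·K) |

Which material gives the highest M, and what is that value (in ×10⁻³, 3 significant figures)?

Screen on constraints: σ_y ≥ 250 MPa; k ≥ 7.54 W/(m·K). Survivors: alloy H, alloy P, alloy W.
Evaluate M for each candidate:
  alloy W: M = 1.98×10⁻³
  alloy P: M = 1.86×10⁻³
  alloy H: M = 0.727×10⁻³
Alloy W ranks first.

alloy W, M = 1.98×10⁻³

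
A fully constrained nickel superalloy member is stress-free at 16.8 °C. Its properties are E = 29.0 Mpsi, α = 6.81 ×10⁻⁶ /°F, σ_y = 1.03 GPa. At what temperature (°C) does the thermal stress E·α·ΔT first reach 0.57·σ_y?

E = 29.0 Mpsi = 199.9 GPa.
α = 6.81×10⁻⁶/°F × 9/5 = 12.3×10⁻⁶/K.
σ_y = 1.03 GPa = 1030 MPa.
E·α·ΔT = 587.1 MPa ⇒ ΔT = 587.1 / (199.9×10³ × 12.3×10⁻⁶) = 239.5 K.
T = 16.8 + 239.5 = 256.3 °C.

256 °C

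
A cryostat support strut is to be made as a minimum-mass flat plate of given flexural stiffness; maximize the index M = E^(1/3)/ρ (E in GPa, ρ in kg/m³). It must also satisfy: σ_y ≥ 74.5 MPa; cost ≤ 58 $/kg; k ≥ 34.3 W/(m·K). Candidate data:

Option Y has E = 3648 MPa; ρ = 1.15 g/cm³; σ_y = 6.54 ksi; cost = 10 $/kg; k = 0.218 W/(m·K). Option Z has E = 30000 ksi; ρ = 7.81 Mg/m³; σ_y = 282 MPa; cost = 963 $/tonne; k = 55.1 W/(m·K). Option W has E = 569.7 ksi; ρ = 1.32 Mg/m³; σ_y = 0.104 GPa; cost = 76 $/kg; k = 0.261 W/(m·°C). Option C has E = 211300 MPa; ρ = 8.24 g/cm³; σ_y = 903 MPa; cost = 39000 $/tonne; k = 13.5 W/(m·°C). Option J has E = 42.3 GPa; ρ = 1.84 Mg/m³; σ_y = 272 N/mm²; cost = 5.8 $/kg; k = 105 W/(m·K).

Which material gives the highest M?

Screen on constraints: σ_y ≥ 74.5 MPa; cost ≤ 58 $/kg; k ≥ 34.3 W/(m·K). Survivors: option Z, option J.
Normalizing units and computing the index:
  option Z: E = 206.8 GPa, ρ = 7810 kg/m³
  option J: E = 42.30 GPa, ρ = 1840 kg/m³
  option J: M = 1.89×10⁻³
  option Z: M = 0.757×10⁻³
The maximum is for option J.

option J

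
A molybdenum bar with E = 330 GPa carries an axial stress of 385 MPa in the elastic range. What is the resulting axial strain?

1.17×10⁻³

ε = σ/E = 385 / 330000 = 1.17×10⁻³.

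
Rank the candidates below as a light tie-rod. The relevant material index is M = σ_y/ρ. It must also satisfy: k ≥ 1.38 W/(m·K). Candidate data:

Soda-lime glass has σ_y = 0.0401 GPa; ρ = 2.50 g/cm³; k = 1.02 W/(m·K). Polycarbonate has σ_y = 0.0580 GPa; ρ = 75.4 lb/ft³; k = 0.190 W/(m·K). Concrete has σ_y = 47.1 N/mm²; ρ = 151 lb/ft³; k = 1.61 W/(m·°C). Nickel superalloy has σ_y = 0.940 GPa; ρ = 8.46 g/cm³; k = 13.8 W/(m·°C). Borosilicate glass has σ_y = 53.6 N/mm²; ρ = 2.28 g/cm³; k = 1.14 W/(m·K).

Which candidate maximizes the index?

nickel superalloy

Screen on constraints: k ≥ 1.38 W/(m·K). Survivors: concrete, nickel superalloy.
After converting to SI:
  concrete: σ_y = 47.10 MPa, ρ = 2419 kg/m³
  nickel superalloy: σ_y = 940.0 MPa, ρ = 8460 kg/m³
  nickel superalloy: M = 111 kN·m/kg
  concrete: M = 19.5 kN·m/kg
The maximum is for nickel superalloy.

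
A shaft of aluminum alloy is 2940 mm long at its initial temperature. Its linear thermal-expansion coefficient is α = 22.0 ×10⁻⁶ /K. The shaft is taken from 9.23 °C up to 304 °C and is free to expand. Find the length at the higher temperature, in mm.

ΔT = 304 − 9.23 = 294.8 K.
ΔL = α·L₀·ΔT = 22.0×10⁻⁶ × 2940 mm × 294.8 K = 19.1 mm.
L = L₀ + ΔL = 2940 + 19.1 = 2959.1 mm.

2959.1 mm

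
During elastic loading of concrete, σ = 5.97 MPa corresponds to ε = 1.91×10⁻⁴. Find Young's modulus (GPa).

31.3 GPa

E = σ/ε = 5.97 MPa / 1.91×10⁻⁴ = 31260 MPa = 31.3 GPa.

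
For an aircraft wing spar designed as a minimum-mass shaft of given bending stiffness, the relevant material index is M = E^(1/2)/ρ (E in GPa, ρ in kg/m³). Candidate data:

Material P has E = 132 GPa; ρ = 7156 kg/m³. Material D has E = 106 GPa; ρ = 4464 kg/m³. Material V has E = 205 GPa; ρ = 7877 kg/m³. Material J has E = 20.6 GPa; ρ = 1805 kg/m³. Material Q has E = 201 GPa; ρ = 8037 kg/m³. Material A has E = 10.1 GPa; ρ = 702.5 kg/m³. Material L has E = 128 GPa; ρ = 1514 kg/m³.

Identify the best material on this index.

material L

Per-candidate index values:
  material L: M = 7.47×10⁻³
  material A: M = 4.52×10⁻³
  material J: M = 2.51×10⁻³
  material D: M = 2.31×10⁻³
  material V: M = 1.82×10⁻³
  material Q: M = 1.76×10⁻³
  material P: M = 1.61×10⁻³
Material L has the largest M.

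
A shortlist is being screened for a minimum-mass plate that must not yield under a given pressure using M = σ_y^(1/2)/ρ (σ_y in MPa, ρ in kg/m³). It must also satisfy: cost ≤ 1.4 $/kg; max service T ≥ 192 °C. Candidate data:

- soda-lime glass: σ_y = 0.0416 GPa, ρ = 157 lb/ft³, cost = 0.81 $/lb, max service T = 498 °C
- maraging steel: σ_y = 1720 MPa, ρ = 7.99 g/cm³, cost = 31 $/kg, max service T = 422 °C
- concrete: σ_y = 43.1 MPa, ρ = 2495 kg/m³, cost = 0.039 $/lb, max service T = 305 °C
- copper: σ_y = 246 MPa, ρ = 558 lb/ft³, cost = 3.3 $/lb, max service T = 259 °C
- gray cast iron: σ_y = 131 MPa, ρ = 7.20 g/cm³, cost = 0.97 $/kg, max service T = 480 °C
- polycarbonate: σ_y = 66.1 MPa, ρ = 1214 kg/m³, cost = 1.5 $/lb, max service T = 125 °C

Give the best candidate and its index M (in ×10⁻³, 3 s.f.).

concrete, M = 2.63×10⁻³

Screen on constraints: cost ≤ 1.4 $/kg; max service T ≥ 192 °C. Survivors: concrete, gray cast iron.
Convert each candidate to consistent units, then evaluate M:
  concrete: σ_y = 43.10 MPa, ρ = 2495 kg/m³
  gray cast iron: σ_y = 131.0 MPa, ρ = 7200 kg/m³
  concrete: M = 2.63×10⁻³
  gray cast iron: M = 1.59×10⁻³
Highest index: concrete.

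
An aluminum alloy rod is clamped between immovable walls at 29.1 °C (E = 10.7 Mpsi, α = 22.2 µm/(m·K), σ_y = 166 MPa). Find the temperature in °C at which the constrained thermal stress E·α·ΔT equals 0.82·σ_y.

112 °C

E = 10.7 Mpsi = 73.77 GPa.
E·α·ΔT = 136.1 MPa ⇒ ΔT = 136.1 / (73.77×10³ × 22.2×10⁻⁶) = 83.11 K.
T = 29.1 + 83.11 = 112.2 °C.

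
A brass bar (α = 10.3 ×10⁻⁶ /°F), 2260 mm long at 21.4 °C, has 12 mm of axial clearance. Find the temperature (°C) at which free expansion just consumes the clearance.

308 °C

α = 10.3×10⁻⁶/°F × 9/5 = 18.5×10⁻⁶/K.
α·L₀·ΔT = 12.0 mm ⇒ ΔT = 12.0 / (18.5×10⁻⁶ × 2260.0) = 286.4 K.
T = 21.4 + 286.4 = 307.8 °C.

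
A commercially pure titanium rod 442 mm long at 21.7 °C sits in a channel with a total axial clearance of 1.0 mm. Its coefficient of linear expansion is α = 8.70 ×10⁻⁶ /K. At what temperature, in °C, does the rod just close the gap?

α·L₀·ΔT = 1.0 mm ⇒ ΔT = 1.0 / (8.70×10⁻⁶ × 442.0) = 260.1 K.
T = 21.7 + 260.1 = 281.8 °C.

282 °C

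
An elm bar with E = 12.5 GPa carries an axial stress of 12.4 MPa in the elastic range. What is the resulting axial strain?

9.92×10⁻⁴

ε = σ/E = 12.4 / 12500 = 9.92×10⁻⁴.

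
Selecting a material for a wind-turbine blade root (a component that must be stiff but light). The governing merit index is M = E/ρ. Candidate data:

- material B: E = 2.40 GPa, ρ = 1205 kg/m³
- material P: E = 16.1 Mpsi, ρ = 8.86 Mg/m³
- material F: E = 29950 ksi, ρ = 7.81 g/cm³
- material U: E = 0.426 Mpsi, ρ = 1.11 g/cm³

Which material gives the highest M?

material F

Convert each candidate to consistent units, then evaluate M:
  material B: E = 2.400 GPa, ρ = 1205 kg/m³
  material P: E = 111.0 GPa, ρ = 8860 kg/m³
  material F: E = 206.5 GPa, ρ = 7810 kg/m³
  material U: E = 2.937 GPa, ρ = 1110 kg/m³
  material F: M = 26.4 MN·m/kg
  material P: M = 12.5 MN·m/kg
  material U: M = 2.65 MN·m/kg
  material B: M = 1.99 MN·m/kg
Material F ranks first.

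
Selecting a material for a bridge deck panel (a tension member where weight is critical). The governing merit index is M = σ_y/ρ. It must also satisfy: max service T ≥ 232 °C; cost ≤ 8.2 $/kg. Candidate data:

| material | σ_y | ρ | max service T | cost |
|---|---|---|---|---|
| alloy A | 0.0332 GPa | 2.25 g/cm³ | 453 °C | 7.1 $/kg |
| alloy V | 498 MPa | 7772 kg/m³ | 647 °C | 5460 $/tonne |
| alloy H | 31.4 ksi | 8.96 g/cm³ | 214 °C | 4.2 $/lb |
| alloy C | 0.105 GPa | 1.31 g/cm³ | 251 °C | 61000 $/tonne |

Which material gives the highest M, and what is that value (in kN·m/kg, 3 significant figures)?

Screen on constraints: max service T ≥ 232 °C; cost ≤ 8.2 $/kg. Survivors: alloy A, alloy V.
After converting to SI:
  alloy A: σ_y = 33.20 MPa, ρ = 2250 kg/m³
  alloy V: σ_y = 498.0 MPa, ρ = 7772 kg/m³
  alloy V: M = 64.1 kN·m/kg
  alloy A: M = 14.8 kN·m/kg
Alloy V ranks first.

alloy V, M = 64.1 kN·m/kg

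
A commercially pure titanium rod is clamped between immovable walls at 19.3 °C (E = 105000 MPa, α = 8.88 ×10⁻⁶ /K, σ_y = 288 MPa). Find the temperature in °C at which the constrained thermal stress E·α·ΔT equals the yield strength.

328 °C

E = 105000 MPa = 105.0 GPa.
E·α·ΔT = 288.0 MPa ⇒ ΔT = 288.0 / (105.0×10³ × 8.88×10⁻⁶) = 308.9 K.
T = 19.3 + 308.9 = 328.2 °C.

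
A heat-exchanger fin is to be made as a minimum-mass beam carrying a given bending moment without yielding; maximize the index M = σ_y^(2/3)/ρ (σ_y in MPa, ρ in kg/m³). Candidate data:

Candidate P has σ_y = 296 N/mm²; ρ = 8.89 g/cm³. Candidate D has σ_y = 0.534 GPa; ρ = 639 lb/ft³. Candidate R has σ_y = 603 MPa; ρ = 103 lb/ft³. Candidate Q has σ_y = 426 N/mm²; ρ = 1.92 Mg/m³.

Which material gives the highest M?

Putting every candidate on a common basis:
  candidate P: σ_y = 296.0 MPa, ρ = 8890 kg/m³
  candidate D: σ_y = 534.0 MPa, ρ = 10240 kg/m³
  candidate R: σ_y = 603.0 MPa, ρ = 1650 kg/m³
  candidate Q: σ_y = 426.0 MPa, ρ = 1920 kg/m³
  candidate R: M = 43.3×10⁻³
  candidate Q: M = 29.5×10⁻³
  candidate D: M = 6.43×10⁻³
  candidate P: M = 5.00×10⁻³
Candidate R ranks first.

candidate R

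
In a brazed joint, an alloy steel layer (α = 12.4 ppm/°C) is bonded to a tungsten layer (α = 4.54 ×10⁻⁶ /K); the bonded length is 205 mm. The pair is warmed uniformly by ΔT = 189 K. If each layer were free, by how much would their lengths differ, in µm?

305 µm

Δα = |12.4 − 4.54|×10⁻⁶/K = 7.86×10⁻⁶/K.
ΔL_mismatch = Δα·L·ΔT = 7.86×10⁻⁶ × 205.0 mm × 189.0 K = 305 µm.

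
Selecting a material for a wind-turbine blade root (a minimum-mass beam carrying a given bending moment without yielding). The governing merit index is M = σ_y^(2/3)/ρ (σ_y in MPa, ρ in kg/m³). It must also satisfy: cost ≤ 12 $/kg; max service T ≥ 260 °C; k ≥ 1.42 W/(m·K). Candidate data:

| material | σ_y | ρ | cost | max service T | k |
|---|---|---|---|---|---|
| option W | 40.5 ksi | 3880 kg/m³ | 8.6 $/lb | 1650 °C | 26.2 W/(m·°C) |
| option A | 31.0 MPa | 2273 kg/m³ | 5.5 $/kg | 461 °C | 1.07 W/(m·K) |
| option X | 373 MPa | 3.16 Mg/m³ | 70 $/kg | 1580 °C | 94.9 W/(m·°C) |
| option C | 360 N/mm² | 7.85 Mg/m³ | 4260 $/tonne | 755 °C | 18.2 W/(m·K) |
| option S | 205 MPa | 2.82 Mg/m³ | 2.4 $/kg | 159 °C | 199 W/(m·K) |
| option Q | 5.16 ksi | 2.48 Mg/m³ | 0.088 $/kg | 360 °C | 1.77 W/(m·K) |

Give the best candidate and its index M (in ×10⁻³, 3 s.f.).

Screen on constraints: cost ≤ 12 $/kg; max service T ≥ 260 °C; k ≥ 1.42 W/(m·K). Survivors: option C, option Q.
Putting every candidate on a common basis:
  option C: σ_y = 360.0 MPa, ρ = 7850 kg/m³
  option Q: σ_y = 35.58 MPa, ρ = 2480 kg/m³
  option C: M = 6.45×10⁻³
  option Q: M = 4.36×10⁻³
The maximum is for option C.

option C, M = 6.45×10⁻³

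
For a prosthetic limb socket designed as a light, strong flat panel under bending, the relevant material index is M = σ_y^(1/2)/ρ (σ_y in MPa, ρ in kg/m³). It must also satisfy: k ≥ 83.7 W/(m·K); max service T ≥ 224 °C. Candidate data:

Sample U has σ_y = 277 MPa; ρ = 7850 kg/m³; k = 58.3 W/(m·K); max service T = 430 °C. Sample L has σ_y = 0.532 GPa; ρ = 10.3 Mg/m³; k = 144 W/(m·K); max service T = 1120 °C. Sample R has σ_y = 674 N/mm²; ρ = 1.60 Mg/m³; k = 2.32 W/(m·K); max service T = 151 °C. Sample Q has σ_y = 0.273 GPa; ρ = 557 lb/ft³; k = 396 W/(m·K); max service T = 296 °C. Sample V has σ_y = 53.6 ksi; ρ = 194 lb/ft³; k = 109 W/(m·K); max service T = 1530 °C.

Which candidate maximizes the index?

Screen on constraints: k ≥ 83.7 W/(m·K); max service T ≥ 224 °C. Survivors: sample L, sample Q, sample V.
Convert each candidate to consistent units, then evaluate M:
  sample L: σ_y = 532.0 MPa, ρ = 10300 kg/m³
  sample Q: σ_y = 273.0 MPa, ρ = 8922 kg/m³
  sample V: σ_y = 369.6 MPa, ρ = 3108 kg/m³
  sample V: M = 6.19×10⁻³
  sample L: M = 2.24×10⁻³
  sample Q: M = 1.85×10⁻³
Highest index: sample V.

sample V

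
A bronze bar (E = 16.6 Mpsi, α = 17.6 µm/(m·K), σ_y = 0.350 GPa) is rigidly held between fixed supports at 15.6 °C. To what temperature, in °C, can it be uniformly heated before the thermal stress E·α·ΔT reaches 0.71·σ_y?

139 °C

E = 16.6 Mpsi = 114.5 GPa.
σ_y = 0.350 GPa = 350.0 MPa.
E·α·ΔT = 248.5 MPa ⇒ ΔT = 248.5 / (114.5×10³ × 17.6×10⁻⁶) = 123.4 K.
T = 15.6 + 123.4 = 139.0 °C.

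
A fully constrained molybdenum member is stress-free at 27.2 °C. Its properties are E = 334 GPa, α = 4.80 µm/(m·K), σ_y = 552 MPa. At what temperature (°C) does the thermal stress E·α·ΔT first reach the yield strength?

372 °C

E·α·ΔT = 552.0 MPa ⇒ ΔT = 552.0 / (334.0×10³ × 4.80×10⁻⁶) = 344.3 K.
T = 27.2 + 344.3 = 371.5 °C.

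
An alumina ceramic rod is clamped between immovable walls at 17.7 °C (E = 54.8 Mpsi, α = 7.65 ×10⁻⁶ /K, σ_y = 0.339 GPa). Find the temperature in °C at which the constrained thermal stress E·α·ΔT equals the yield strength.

135 °C

E = 54.8 Mpsi = 377.8 GPa.
σ_y = 0.339 GPa = 339.0 MPa.
E·α·ΔT = 339.0 MPa ⇒ ΔT = 339.0 / (377.8×10³ × 7.65×10⁻⁶) = 117.3 K.
T = 17.7 + 117.3 = 135.0 °C.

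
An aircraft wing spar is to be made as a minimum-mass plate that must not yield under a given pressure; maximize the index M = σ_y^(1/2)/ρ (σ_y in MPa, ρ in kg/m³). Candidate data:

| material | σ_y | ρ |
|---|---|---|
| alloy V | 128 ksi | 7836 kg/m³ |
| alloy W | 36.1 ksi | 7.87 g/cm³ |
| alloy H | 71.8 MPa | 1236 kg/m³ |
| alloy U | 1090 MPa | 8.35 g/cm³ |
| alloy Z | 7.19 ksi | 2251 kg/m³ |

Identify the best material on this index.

Convert each candidate to consistent units, then evaluate M:
  alloy V: σ_y = 882.5 MPa, ρ = 7836 kg/m³
  alloy W: σ_y = 248.9 MPa, ρ = 7870 kg/m³
  alloy H: σ_y = 71.80 MPa, ρ = 1236 kg/m³
  alloy U: σ_y = 1090 MPa, ρ = 8350 kg/m³
  alloy Z: σ_y = 49.57 MPa, ρ = 2251 kg/m³
  alloy H: M = 6.86×10⁻³
  alloy U: M = 3.95×10⁻³
  alloy V: M = 3.79×10⁻³
  alloy Z: M = 3.13×10⁻³
  alloy W: M = 2.00×10⁻³
Highest index: alloy H.

alloy H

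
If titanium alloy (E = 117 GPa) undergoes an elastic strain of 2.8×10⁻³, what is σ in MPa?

σ = E·ε = 117000 MPa × 2.8×10⁻³ = 328 MPa.

328 MPa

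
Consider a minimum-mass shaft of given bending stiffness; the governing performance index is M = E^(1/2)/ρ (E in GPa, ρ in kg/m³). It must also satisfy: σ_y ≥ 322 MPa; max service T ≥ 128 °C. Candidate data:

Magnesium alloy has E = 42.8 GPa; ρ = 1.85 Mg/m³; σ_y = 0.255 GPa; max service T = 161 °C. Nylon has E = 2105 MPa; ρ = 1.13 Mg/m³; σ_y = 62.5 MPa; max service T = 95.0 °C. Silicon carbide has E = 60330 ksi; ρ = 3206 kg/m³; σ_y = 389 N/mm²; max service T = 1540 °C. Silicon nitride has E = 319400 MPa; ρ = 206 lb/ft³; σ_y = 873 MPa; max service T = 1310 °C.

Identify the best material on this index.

Screen on constraints: σ_y ≥ 322 MPa; max service T ≥ 128 °C. Survivors: silicon carbide, silicon nitride.
After converting to SI:
  silicon carbide: E = 416.0 GPa, ρ = 3206 kg/m³
  silicon nitride: E = 319.4 GPa, ρ = 3300 kg/m³
  silicon carbide: M = 6.36×10⁻³
  silicon nitride: M = 5.42×10⁻³
The maximum is for silicon carbide.

silicon carbide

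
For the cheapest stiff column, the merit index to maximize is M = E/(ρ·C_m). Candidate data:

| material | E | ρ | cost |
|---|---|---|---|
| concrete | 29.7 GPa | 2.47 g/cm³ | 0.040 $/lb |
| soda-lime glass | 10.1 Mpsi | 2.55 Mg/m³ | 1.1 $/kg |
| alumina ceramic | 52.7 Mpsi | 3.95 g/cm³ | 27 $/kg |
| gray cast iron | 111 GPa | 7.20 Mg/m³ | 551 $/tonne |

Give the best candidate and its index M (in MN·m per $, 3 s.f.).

concrete, M = 136 MN·m per $

After converting to SI:
  concrete: E = 29.70 GPa, ρ = 2470 kg/m³, cost = 0.08818 $/kg
  soda-lime glass: E = 69.64 GPa, ρ = 2550 kg/m³, cost = 1.100 $/kg
  alumina ceramic: E = 363.4 GPa, ρ = 3950 kg/m³, cost = 27.00 $/kg
  gray cast iron: E = 111.0 GPa, ρ = 7200 kg/m³, cost = 0.5510 $/kg
  concrete: M = 136 MN·m per $
  gray cast iron: M = 28.0 MN·m per $
  soda-lime glass: M = 24.8 MN·m per $
  alumina ceramic: M = 3.41 MN·m per $
Highest index: concrete.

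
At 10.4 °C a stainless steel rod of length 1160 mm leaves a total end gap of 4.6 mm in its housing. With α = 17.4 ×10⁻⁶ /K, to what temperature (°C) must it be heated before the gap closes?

238 °C

α·L₀·ΔT = 4.6 mm ⇒ ΔT = 4.6 / (17.4×10⁻⁶ × 1160.0) = 227.9 K.
T = 10.4 + 227.9 = 238.3 °C.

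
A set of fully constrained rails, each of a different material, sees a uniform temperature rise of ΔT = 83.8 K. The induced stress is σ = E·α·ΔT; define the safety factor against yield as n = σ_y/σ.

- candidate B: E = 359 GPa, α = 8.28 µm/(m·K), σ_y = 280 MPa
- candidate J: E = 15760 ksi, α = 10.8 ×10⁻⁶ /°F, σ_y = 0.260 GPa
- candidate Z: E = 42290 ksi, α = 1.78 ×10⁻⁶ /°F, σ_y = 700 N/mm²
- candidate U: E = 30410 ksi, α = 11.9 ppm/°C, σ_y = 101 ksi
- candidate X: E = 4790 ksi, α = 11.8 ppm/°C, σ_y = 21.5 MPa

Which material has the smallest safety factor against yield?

In consistent units (E in GPa, α in ×10⁻⁶/K, σ_y in MPa):
  candidate B: E = 359.0, α = 8.28, σ_y = 280.0 → σ = 249 MPa, n = 1.12
  candidate J: E = 108.7, α = 19.4, σ_y = 260.0 → σ = 177 MPa, n = 1.47
  candidate Z: E = 291.6, α = 3.20, σ_y = 700.0 → σ = 78.3 MPa, n = 8.94
  candidate U: E = 209.7, α = 11.9, σ_y = 696.4 → σ = 209 MPa, n = 3.33
  candidate X: E = 33.03, α = 11.8, σ_y = 21.50 → σ = 32.7 MPa, n = 0.658
Candidate X has the lowest safety factor, n = 0.658.

candidate X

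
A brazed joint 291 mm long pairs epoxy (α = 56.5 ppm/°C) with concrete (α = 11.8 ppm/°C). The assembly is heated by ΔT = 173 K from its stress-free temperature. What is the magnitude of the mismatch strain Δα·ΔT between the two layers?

7.73×10⁻³

Δα = |56.5 − 11.8|×10⁻⁶/K = 44.7×10⁻⁶/K.
Mismatch strain = Δα·ΔT = 44.7×10⁻⁶ × 173.0 = 7.73×10⁻³.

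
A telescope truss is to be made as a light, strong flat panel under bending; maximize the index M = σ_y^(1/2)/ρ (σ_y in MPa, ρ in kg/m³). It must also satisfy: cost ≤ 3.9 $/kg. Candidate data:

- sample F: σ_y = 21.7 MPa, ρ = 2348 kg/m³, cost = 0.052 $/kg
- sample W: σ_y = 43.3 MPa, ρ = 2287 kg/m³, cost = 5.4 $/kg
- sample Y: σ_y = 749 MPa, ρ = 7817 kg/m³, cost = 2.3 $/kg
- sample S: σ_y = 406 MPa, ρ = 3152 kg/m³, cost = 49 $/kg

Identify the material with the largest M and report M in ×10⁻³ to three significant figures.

sample Y, M = 3.50×10⁻³

Screen on constraints: cost ≤ 3.9 $/kg. Survivors: sample F, sample Y.
Per-candidate index values:
  sample Y: M = 3.50×10⁻³
  sample F: M = 1.98×10⁻³
Highest index: sample Y.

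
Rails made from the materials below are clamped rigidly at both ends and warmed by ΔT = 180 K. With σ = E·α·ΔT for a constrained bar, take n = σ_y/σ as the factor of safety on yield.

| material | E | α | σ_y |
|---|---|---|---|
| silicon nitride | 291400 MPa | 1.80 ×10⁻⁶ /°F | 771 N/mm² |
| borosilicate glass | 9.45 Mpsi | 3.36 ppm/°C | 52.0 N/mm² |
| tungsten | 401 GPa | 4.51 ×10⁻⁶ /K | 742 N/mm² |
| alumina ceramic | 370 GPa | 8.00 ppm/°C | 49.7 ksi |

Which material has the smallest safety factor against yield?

alumina ceramic

Per material, after unit conversion:
  silicon nitride: E = 291.4, α = 3.24, σ_y = 771.0 → σ = 170 MPa, n = 4.54
  borosilicate glass: E = 65.16, α = 3.36, σ_y = 52.00 → σ = 39.4 MPa, n = 1.32
  tungsten: E = 401.0, α = 4.51, σ_y = 742.0 → σ = 326 MPa, n = 2.28
  alumina ceramic: E = 370.0, α = 8.00, σ_y = 342.7 → σ = 533 MPa, n = 0.643
Smallest n: alumina ceramic with n = 0.643.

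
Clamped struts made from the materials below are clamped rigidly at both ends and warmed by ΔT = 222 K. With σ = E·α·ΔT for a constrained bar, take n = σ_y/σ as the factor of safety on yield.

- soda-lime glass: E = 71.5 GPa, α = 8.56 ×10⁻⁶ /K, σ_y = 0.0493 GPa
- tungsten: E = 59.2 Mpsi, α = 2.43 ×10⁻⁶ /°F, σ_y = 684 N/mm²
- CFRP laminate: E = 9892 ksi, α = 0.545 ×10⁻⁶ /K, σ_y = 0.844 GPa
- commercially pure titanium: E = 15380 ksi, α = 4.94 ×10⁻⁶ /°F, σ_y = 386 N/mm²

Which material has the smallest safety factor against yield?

soda-lime glass

In consistent units (E in GPa, α in ×10⁻⁶/K, σ_y in MPa):
  soda-lime glass: E = 71.50, α = 8.56, σ_y = 49.30 → σ = 136 MPa, n = 0.363
  tungsten: E = 408.2, α = 4.37, σ_y = 684.0 → σ = 396 MPa, n = 1.73
  CFRP laminate: E = 68.20, α = 0.545, σ_y = 844.0 → σ = 8.25 MPa, n = 102
  commercially pure titanium: E = 106.0, α = 8.89, σ_y = 386.0 → σ = 209 MPa, n = 1.84
Soda-lime glass has the lowest safety factor, n = 0.363.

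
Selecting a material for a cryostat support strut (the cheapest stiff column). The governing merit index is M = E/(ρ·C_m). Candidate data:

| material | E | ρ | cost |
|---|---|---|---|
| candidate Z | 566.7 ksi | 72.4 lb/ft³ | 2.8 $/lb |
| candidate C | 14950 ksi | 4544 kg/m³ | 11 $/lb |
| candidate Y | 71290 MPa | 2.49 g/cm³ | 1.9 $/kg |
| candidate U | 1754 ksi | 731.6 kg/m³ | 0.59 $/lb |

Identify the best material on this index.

In SI units:
  candidate Z: E = 3.907 GPa, ρ = 1160 kg/m³, cost = 6.173 $/kg
  candidate C: E = 103.1 GPa, ρ = 4544 kg/m³, cost = 24.25 $/kg
  candidate Y: E = 71.29 GPa, ρ = 2490 kg/m³, cost = 1.900 $/kg
  candidate U: E = 12.09 GPa, ρ = 731.6 kg/m³, cost = 1.301 $/kg
  candidate Y: M = 15.1 MN·m per $
  candidate U: M = 12.7 MN·m per $
  candidate C: M = 0.935 MN·m per $
  candidate Z: M = 0.546 MN·m per $
Candidate Y has the largest M.

candidate Y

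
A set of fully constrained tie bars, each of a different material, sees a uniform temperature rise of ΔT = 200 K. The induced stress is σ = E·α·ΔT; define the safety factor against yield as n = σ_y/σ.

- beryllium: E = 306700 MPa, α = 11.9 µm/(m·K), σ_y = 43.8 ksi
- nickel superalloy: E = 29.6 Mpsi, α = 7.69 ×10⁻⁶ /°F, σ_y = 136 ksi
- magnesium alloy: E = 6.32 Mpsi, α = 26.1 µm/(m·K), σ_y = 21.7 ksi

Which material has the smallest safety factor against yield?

beryllium

Per material, after unit conversion:
  beryllium: E = 306.7, α = 11.9, σ_y = 302.0 → σ = 730 MPa, n = 0.414
  nickel superalloy: E = 204.1, α = 13.8, σ_y = 937.7 → σ = 565 MPa, n = 1.66
  magnesium alloy: E = 43.57, α = 26.1, σ_y = 149.6 → σ = 227 MPa, n = 0.658
The minimum is beryllium at n = 0.414.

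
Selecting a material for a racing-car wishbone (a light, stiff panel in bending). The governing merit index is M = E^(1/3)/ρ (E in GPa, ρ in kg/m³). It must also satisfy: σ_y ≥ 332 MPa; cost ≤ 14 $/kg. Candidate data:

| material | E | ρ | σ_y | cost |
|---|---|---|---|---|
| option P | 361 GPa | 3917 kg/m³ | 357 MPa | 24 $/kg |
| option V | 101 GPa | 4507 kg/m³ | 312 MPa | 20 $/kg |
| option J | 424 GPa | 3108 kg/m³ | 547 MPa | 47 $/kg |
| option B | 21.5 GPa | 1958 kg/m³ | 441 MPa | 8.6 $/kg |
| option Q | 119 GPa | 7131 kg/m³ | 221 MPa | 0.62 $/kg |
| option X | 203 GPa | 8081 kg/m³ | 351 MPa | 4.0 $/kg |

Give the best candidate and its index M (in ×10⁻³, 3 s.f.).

Screen on constraints: σ_y ≥ 332 MPa; cost ≤ 14 $/kg. Survivors: option B, option X.
Evaluate M for each candidate:
  option B: M = 1.42×10⁻³
  option X: M = 0.727×10⁻³
Option B ranks first.

option B, M = 1.42×10⁻³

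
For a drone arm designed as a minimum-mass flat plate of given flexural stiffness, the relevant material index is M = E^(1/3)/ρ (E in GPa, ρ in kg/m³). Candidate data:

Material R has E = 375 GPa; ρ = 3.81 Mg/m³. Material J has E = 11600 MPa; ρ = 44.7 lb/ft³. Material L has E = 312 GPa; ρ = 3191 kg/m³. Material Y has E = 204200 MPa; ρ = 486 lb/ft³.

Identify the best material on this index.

Convert each candidate to consistent units, then evaluate M:
  material R: E = 375.0 GPa, ρ = 3810 kg/m³
  material J: E = 11.60 GPa, ρ = 716.0 kg/m³
  material L: E = 312.0 GPa, ρ = 3191 kg/m³
  material Y: E = 204.2 GPa, ρ = 7785 kg/m³
  material J: M = 3.16×10⁻³
  material L: M = 2.13×10⁻³
  material R: M = 1.89×10⁻³
  material Y: M = 0.756×10⁻³
The maximum is for material J.

material J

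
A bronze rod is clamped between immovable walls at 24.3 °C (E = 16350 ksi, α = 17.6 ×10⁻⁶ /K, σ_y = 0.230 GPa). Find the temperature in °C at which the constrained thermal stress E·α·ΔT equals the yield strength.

140 °C

E = 16350 ksi = 112.7 GPa.
σ_y = 0.230 GPa = 230.0 MPa.
E·α·ΔT = 230.0 MPa ⇒ ΔT = 230.0 / (112.7×10³ × 17.6×10⁻⁶) = 115.9 K.
T = 24.3 + 115.9 = 140.2 °C.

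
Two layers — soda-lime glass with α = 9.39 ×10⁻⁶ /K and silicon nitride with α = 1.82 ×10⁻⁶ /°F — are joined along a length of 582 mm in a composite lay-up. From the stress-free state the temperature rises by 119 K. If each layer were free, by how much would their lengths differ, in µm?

silicon nitride: α = 1.82×10⁻⁶/°F × 9/5 = 3.28×10⁻⁶/K.
Δα = |9.39 − 3.28|×10⁻⁶/K = 6.11×10⁻⁶/K.
ΔL_mismatch = Δα·L·ΔT = 6.11×10⁻⁶ × 582.0 mm × 119.0 K = 423 µm.

423 µm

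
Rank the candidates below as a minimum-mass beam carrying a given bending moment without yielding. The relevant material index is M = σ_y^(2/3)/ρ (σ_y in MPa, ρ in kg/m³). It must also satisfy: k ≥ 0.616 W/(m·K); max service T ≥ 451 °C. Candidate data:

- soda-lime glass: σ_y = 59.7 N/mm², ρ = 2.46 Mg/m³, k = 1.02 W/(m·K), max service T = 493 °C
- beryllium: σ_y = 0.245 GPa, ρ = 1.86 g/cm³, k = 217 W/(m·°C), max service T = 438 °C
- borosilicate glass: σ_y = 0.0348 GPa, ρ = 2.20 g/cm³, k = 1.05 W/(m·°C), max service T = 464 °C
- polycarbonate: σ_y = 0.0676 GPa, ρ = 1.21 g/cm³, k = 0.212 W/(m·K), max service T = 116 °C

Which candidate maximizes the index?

soda-lime glass

Screen on constraints: k ≥ 0.616 W/(m·K); max service T ≥ 451 °C. Survivors: soda-lime glass, borosilicate glass.
After converting to SI:
  soda-lime glass: σ_y = 59.70 MPa, ρ = 2460 kg/m³
  borosilicate glass: σ_y = 34.80 MPa, ρ = 2200 kg/m³
  soda-lime glass: M = 6.21×10⁻³
  borosilicate glass: M = 4.85×10⁻³
The maximum is for soda-lime glass.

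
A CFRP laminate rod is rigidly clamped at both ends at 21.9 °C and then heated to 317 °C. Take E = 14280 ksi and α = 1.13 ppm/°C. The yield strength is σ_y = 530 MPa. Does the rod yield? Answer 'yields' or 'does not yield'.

E = 14280 ksi = 98.46 GPa.
ΔT = 295.1 K. Constrained thermal stress σ = E·α·ΔT = 98.46×10³ MPa × 1.13×10⁻⁶ × 295.1 = 32.8 MPa (compressive).
Compare to σ_y = 530 MPa: σ < σ_y, so it does not yield.

does not yield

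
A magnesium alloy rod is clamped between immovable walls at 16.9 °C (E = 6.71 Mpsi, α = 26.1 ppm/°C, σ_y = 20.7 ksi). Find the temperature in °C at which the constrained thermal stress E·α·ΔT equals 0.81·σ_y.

113 °C

E = 6.71 Mpsi = 46.26 GPa.
σ_y = 20.7 ksi = 142.7 MPa.
E·α·ΔT = 115.6 MPa ⇒ ΔT = 115.6 / (46.26×10³ × 26.1×10⁻⁶) = 95.74 K.
T = 16.9 + 95.74 = 112.6 °C.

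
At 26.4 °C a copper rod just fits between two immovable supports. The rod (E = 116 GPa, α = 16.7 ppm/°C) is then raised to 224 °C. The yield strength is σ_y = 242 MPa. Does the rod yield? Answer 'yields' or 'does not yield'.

ΔT = 197.6 K. Constrained thermal stress σ = E·α·ΔT = 116.0×10³ MPa × 16.7×10⁻⁶ × 197.6 = 383 MPa (compressive).
Compare to σ_y = 242 MPa: σ ≥ σ_y, so it yields.

yields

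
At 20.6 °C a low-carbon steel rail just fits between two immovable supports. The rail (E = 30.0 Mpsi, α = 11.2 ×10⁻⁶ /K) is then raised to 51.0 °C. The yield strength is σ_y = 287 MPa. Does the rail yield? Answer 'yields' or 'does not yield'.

does not yield

E = 30.0 Mpsi = 206.8 GPa.
ΔT = 30.40 K. Constrained thermal stress σ = E·α·ΔT = 206.8×10³ MPa × 11.2×10⁻⁶ × 30.40 = 70.4 MPa (compressive).
Compare to σ_y = 287 MPa: σ < σ_y, so it does not yield.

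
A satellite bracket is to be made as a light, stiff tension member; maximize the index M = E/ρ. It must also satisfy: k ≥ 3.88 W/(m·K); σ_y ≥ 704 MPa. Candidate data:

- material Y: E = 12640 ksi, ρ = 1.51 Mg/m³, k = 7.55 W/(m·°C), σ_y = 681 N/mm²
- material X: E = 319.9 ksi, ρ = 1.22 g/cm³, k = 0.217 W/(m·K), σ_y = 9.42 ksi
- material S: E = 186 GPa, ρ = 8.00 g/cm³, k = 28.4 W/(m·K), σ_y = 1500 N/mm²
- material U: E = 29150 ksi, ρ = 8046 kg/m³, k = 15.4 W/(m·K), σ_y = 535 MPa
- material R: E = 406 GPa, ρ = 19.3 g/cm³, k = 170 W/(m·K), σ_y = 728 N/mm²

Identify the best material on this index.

material S

Screen on constraints: k ≥ 3.88 W/(m·K); σ_y ≥ 704 MPa. Survivors: material S, material R.
Convert each candidate to consistent units, then evaluate M:
  material S: E = 186.0 GPa, ρ = 8000 kg/m³
  material R: E = 406.0 GPa, ρ = 19300 kg/m³
  material S: M = 23.2 MN·m/kg
  material R: M = 21.0 MN·m/kg
The maximum is for material S.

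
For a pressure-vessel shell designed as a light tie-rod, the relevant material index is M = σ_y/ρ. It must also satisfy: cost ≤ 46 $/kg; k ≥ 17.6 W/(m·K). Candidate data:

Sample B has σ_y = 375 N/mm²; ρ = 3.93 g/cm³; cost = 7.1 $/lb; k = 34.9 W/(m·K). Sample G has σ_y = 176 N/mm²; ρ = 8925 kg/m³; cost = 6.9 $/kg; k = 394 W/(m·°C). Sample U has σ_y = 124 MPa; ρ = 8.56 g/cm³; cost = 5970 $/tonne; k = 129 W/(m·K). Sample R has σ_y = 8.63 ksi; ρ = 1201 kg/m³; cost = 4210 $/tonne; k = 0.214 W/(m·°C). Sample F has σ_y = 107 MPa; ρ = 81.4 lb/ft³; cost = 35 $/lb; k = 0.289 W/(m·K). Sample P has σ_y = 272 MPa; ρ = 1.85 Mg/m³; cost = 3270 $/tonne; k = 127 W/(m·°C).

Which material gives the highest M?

Screen on constraints: cost ≤ 46 $/kg; k ≥ 17.6 W/(m·K). Survivors: sample B, sample G, sample U, sample P.
Normalizing units and computing the index:
  sample B: σ_y = 375.0 MPa, ρ = 3930 kg/m³
  sample G: σ_y = 176.0 MPa, ρ = 8925 kg/m³
  sample U: σ_y = 124.0 MPa, ρ = 8560 kg/m³
  sample P: σ_y = 272.0 MPa, ρ = 1850 kg/m³
  sample P: M = 147 kN·m/kg
  sample B: M = 95.4 kN·m/kg
  sample G: M = 19.7 kN·m/kg
  sample U: M = 14.5 kN·m/kg
Sample P has the largest M.

sample P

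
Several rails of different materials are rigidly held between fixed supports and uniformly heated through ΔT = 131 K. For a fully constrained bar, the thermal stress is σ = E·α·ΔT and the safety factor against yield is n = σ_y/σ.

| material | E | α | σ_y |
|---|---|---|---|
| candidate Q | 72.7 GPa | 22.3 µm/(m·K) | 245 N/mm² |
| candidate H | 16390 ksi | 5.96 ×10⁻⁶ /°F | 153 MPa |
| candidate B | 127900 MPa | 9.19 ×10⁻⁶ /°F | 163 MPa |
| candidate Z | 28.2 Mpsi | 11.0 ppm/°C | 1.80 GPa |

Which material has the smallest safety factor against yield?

candidate B

With everything in SI (GPa, ×10⁻⁶/K, MPa):
  candidate Q: E = 72.70, α = 22.3, σ_y = 245.0 → σ = 212 MPa, n = 1.15
  candidate H: E = 113.0, α = 10.7, σ_y = 153.0 → σ = 159 MPa, n = 0.963
  candidate B: E = 127.9, α = 16.5, σ_y = 163.0 → σ = 277 MPa, n = 0.588
  candidate Z: E = 194.4, α = 11.0, σ_y = 1800 → σ = 280 MPa, n = 6.42
Candidate B has the lowest safety factor, n = 0.588.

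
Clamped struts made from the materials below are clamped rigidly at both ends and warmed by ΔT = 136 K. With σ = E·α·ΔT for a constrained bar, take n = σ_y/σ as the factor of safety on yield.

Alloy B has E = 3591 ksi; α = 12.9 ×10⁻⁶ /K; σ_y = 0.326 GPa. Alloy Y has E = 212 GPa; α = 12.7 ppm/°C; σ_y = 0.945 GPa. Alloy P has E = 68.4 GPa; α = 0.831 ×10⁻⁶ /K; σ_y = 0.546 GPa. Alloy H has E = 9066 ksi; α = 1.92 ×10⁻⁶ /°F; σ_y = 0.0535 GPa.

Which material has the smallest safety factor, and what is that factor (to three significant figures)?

With everything in SI (GPa, ×10⁻⁶/K, MPa):
  alloy B: E = 24.76, α = 12.9, σ_y = 326.0 → σ = 43.4 MPa, n = 7.51
  alloy Y: E = 212.0, α = 12.7, σ_y = 945.0 → σ = 366 MPa, n = 2.58
  alloy P: E = 68.40, α = 0.831, σ_y = 546.0 → σ = 7.73 MPa, n = 70.6
  alloy H: E = 62.51, α = 3.46, σ_y = 53.50 → σ = 29.4 MPa, n = 1.82
Smallest n: alloy H with n = 1.82.

alloy H, n = 1.82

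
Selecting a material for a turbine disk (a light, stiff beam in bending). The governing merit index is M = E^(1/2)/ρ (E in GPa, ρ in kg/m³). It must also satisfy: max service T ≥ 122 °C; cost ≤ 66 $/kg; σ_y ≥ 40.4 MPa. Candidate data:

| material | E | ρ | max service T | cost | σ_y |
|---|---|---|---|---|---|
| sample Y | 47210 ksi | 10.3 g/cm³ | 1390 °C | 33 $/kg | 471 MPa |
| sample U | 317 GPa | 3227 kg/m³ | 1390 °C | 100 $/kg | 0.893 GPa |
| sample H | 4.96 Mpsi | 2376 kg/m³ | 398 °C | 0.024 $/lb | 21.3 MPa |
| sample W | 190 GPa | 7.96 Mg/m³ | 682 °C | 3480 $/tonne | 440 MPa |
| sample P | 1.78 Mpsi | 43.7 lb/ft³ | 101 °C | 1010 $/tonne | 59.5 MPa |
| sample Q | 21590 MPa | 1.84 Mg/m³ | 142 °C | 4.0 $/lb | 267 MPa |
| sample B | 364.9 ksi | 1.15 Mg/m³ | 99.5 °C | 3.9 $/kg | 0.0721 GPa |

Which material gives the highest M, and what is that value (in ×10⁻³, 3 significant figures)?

sample Q, M = 2.53×10⁻³

Screen on constraints: max service T ≥ 122 °C; cost ≤ 66 $/kg; σ_y ≥ 40.4 MPa. Survivors: sample Y, sample W, sample Q.
Normalizing units and computing the index:
  sample Y: E = 325.5 GPa, ρ = 10300 kg/m³
  sample W: E = 190.0 GPa, ρ = 7960 kg/m³
  sample Q: E = 21.59 GPa, ρ = 1840 kg/m³
  sample Q: M = 2.53×10⁻³
  sample Y: M = 1.75×10⁻³
  sample W: M = 1.73×10⁻³
The maximum is for sample Q.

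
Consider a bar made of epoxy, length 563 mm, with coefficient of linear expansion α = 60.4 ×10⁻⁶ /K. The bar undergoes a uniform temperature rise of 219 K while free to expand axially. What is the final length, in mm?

570.45 mm

ΔL = α·L₀·ΔT = 60.4×10⁻⁶ × 563 mm × 219.0 K = 7.45 mm.
L = L₀ + ΔL = 563 + 7.45 = 570.45 mm.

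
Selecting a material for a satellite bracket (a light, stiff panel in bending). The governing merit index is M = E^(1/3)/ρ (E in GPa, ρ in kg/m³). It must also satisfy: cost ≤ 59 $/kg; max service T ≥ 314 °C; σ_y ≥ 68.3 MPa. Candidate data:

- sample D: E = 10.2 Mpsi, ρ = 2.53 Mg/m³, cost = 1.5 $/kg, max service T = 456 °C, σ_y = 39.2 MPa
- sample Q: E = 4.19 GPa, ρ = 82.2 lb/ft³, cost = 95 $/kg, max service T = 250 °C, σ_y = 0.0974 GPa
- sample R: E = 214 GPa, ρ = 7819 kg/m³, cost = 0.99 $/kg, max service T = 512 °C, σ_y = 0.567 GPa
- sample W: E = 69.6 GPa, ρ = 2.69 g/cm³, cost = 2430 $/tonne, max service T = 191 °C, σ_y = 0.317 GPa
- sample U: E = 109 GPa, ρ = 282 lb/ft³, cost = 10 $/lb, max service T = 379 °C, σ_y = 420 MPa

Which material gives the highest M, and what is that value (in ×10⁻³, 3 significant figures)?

sample U, M = 1.06×10⁻³

Screen on constraints: cost ≤ 59 $/kg; max service T ≥ 314 °C; σ_y ≥ 68.3 MPa. Survivors: sample R, sample U.
Convert each candidate to consistent units, then evaluate M:
  sample R: E = 214.0 GPa, ρ = 7819 kg/m³
  sample U: E = 109.0 GPa, ρ = 4517 kg/m³
  sample U: M = 1.06×10⁻³
  sample R: M = 0.765×10⁻³
The maximum is for sample U.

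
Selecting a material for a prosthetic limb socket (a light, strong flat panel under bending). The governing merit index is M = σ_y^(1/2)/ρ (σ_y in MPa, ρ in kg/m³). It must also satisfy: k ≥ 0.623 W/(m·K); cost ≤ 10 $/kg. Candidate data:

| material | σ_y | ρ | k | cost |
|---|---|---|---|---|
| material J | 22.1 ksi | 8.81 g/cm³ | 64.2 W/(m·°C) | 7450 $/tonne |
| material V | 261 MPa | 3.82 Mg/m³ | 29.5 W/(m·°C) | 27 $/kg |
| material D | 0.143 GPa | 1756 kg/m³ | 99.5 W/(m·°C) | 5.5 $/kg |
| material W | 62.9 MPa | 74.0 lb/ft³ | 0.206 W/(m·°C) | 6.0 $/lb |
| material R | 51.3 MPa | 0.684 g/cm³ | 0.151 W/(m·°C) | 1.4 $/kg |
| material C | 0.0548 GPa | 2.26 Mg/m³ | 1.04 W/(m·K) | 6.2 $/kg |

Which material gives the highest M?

Screen on constraints: k ≥ 0.623 W/(m·K); cost ≤ 10 $/kg. Survivors: material J, material D, material C.
Normalizing units and computing the index:
  material J: σ_y = 152.4 MPa, ρ = 8810 kg/m³
  material D: σ_y = 143.0 MPa, ρ = 1756 kg/m³
  material C: σ_y = 54.80 MPa, ρ = 2260 kg/m³
  material D: M = 6.81×10⁻³
  material C: M = 3.28×10⁻³
  material J: M = 1.40×10⁻³
Highest index: material D.

material D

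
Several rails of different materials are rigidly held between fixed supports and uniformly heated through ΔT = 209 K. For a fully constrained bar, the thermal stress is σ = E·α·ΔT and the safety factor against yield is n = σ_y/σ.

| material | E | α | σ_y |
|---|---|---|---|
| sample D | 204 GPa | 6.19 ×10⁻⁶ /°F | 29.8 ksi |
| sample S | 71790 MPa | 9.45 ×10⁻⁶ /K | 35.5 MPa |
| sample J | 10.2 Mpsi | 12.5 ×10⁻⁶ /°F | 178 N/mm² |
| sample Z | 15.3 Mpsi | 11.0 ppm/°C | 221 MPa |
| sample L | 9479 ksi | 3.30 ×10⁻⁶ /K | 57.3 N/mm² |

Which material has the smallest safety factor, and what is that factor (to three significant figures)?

sample S, n = 0.250

Per material, after unit conversion:
  sample D: E = 204.0, α = 11.1, σ_y = 205.5 → σ = 475 MPa, n = 0.433
  sample S: E = 71.79, α = 9.45, σ_y = 35.50 → σ = 142 MPa, n = 0.250
  sample J: E = 70.33, α = 22.5, σ_y = 178.0 → σ = 331 MPa, n = 0.538
  sample Z: E = 105.5, α = 11.0, σ_y = 221.0 → σ = 243 MPa, n = 0.911
  sample L: E = 65.36, α = 3.30, σ_y = 57.30 → σ = 45.1 MPa, n = 1.27
Smallest n: sample S with n = 0.250.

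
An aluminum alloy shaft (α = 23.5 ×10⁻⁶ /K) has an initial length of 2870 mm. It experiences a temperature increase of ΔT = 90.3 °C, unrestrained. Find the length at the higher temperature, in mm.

ΔL = α·L₀·ΔT = 23.5×10⁻⁶ × 2870 mm × 90.30 K = 6.09 mm.
L = L₀ + ΔL = 2870 + 6.09 = 2876.1 mm.

2876.1 mm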